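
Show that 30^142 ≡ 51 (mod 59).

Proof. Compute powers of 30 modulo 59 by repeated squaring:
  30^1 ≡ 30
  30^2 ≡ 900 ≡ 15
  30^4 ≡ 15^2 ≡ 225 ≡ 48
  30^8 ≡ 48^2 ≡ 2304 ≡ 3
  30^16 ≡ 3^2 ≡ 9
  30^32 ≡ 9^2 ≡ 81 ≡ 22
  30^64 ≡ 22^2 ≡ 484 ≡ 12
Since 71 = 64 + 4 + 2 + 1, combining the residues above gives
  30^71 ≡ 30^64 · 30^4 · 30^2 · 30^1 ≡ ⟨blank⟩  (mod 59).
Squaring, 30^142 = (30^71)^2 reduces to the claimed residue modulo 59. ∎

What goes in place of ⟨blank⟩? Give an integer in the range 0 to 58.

13

30^64 · 30^4 · 30^2 · 30^1 ≡ 12 · 48 · 15 · 30 = 259200.
259200 mod 59 = 13, so 30^71 ≡ 13 (mod 59).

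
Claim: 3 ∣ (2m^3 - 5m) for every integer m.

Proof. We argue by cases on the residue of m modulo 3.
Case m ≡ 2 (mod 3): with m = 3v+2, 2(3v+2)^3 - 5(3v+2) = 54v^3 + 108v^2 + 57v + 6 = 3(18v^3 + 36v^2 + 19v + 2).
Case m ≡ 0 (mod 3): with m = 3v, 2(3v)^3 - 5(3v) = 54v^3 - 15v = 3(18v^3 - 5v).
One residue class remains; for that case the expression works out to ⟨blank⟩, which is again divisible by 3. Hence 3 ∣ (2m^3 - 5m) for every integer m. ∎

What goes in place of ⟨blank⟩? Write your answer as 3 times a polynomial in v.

The residues treated are {2, 0}, so the missing case is m ≡ 1 (mod 3); write m = 3v+1.
Then 2(3v+1)^3 - 5(3v+1) = 54v^3 + 54v^2 + 3v - 3 = 3(18v^3 + 18v^2 + v - 1).

3(18v^3 + 18v^2 + v - 1)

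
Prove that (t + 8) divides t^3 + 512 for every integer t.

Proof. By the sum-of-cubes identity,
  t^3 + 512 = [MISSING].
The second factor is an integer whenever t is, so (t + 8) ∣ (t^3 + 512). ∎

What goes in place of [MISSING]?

Polynomial division of t^3 + 512 by t + 8 leaves remainder 0 and quotient t^2 - 8t + 64.
Hence t^3 + 512 = (t + 8)(t^2 - 8t + 64).

(t + 8)(t^2 - 8t + 64)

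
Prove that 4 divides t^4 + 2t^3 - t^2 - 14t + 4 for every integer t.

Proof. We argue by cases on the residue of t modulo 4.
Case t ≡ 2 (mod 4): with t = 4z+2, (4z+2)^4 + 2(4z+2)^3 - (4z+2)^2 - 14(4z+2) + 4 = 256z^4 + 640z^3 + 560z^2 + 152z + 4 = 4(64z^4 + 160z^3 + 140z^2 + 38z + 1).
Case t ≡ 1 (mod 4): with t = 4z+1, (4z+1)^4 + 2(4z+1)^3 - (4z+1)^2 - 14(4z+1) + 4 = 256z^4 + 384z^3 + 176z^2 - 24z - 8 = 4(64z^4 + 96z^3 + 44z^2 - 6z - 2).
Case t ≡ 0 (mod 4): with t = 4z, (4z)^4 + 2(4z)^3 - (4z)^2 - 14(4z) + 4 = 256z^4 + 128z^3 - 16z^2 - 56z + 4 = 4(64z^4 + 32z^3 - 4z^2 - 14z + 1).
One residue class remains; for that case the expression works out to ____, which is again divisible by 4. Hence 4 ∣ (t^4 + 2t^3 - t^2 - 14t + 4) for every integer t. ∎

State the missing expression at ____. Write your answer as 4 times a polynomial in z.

4(64z^4 + 224z^3 + 284z^2 + 142z + 22)

Only t ≡ 3 (mod 4) is unaccounted for. Put t = 4z+3:
(4z+3)^4 + 2(4z+3)^3 - (4z+3)^2 - 14(4z+3) + 4 expands to 256z^4 + 896z^3 + 1136z^2 + 568z + 88,
and factoring out 4 leaves 4(64z^4 + 224z^3 + 284z^2 + 142z + 22).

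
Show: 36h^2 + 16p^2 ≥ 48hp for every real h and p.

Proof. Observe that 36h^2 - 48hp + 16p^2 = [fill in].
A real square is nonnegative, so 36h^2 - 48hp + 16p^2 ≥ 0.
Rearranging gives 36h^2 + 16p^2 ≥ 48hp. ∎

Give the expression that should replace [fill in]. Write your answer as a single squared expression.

(6h - 4p)^2

The leading and trailing coefficients are 6^2 and 4^2, and 48 = 2·6·4, so the trinomial is (6h - 4p)^2.
Hence 36h^2 - 48hp + 16p^2 ≥ 0.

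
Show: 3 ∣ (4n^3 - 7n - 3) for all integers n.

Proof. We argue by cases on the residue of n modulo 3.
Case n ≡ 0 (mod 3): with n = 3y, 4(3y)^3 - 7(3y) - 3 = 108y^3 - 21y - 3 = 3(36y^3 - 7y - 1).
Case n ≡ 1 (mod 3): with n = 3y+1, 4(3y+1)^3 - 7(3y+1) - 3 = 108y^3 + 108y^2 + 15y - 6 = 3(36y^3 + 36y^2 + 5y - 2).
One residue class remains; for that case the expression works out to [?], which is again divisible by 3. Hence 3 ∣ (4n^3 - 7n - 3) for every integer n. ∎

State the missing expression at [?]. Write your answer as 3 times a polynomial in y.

3(36y^3 + 72y^2 + 41y + 5)

Only n ≡ 2 (mod 3) is unaccounted for. Put n = 3y+2:
4(3y+2)^3 - 7(3y+2) - 3 expands to 108y^3 + 216y^2 + 123y + 15,
and factoring out 3 leaves 3(36y^3 + 72y^2 + 41y + 5).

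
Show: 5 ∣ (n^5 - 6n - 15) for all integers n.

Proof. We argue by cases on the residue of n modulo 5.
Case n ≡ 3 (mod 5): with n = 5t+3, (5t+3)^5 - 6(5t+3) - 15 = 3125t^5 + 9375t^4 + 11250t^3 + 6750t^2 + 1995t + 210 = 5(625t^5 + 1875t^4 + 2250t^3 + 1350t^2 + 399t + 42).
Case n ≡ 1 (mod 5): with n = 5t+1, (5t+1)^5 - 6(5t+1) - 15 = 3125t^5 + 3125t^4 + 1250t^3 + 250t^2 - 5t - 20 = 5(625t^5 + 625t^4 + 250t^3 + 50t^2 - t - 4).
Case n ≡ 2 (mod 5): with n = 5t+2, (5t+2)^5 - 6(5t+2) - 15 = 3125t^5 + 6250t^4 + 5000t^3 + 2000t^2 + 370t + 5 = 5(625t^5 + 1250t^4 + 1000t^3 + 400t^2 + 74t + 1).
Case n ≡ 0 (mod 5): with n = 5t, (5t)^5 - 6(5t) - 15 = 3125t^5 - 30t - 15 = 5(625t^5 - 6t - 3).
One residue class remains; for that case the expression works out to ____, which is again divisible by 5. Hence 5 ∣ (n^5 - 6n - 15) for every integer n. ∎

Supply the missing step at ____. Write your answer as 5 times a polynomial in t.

5(625t^5 + 2500t^4 + 4000t^3 + 3200t^2 + 1274t + 197)

Only n ≡ 4 (mod 5) is unaccounted for. Put n = 5t+4:
(5t+4)^5 - 6(5t+4) - 15 expands to 3125t^5 + 12500t^4 + 20000t^3 + 16000t^2 + 6370t + 985,
and factoring out 5 leaves 5(625t^5 + 2500t^4 + 4000t^3 + 3200t^2 + 1274t + 197).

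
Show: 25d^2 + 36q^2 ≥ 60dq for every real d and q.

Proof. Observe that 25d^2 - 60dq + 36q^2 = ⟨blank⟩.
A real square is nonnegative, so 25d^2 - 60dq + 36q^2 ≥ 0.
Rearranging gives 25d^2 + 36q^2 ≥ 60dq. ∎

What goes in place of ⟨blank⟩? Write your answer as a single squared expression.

(5d - 6q)^2

25d^2 - 60dq + 36q^2 is a perfect-square trinomial: the outer terms are (5d)^2 and (6q)^2, and the cross term is -2·5d·6q.
So 25d^2 - 60dq + 36q^2 = (5d - 6q)^2 ≥ 0.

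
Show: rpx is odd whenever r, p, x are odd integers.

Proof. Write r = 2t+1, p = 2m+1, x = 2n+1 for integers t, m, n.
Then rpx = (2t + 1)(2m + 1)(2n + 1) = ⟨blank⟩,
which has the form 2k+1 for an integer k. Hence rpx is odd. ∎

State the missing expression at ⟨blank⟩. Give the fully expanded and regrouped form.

(2t + 1)(2m + 1)(2n + 1) = 8mnt + 4mn + 4mt + 2m + 4nt + 2n + 2t + 1
= 2(4mnt + 2mn + 2mt + m + 2nt + n + t) + 1.
Since 4mnt + 2mn + 2mt + m + 2nt + n + t is an integer, the product is of the form 2k+1 for an integer k.

2(4mnt + 2mn + 2mt + m + 2nt + n + t) + 1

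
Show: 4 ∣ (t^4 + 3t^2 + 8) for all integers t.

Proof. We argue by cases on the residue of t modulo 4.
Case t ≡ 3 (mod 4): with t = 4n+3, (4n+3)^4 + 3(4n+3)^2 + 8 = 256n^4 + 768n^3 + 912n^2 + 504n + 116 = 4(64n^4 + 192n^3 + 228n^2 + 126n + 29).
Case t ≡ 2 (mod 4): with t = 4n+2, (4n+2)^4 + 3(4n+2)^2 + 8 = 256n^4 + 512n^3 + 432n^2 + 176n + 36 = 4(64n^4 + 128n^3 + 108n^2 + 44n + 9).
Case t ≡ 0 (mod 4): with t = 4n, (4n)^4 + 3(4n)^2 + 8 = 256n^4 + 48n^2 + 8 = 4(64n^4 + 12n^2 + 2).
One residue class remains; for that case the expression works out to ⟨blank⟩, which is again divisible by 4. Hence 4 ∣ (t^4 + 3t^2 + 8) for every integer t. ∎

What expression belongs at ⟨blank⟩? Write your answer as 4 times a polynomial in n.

4(64n^4 + 64n^3 + 36n^2 + 10n + 3)

The residues treated are {3, 2, 0}, so the missing case is t ≡ 1 (mod 4); write t = 4n+1.
Then (4n+1)^4 + 3(4n+1)^2 + 8 = 256n^4 + 256n^3 + 144n^2 + 40n + 12 = 4(64n^4 + 64n^3 + 36n^2 + 10n + 3).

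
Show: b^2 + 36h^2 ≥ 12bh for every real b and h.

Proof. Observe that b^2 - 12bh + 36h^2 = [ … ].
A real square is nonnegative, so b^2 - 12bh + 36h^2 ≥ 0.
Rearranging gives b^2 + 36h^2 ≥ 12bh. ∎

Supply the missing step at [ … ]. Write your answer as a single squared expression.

The leading and trailing coefficients are 1^2 and 6^2, and 12 = 2·1·6, so the trinomial is (b - 6h)^2.
Hence b^2 - 12bh + 36h^2 ≥ 0.

(b - 6h)^2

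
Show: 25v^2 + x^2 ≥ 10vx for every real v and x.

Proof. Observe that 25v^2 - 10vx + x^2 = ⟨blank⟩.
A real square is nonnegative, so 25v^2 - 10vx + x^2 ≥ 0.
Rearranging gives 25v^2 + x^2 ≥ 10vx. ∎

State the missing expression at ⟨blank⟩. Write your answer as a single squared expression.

(5v - x)^2

25v^2 - 10vx + x^2 is a perfect-square trinomial: the outer terms are (5v)^2 and (x)^2, and the cross term is -2·5v·x.
So 25v^2 - 10vx + x^2 = (5v - x)^2 ≥ 0.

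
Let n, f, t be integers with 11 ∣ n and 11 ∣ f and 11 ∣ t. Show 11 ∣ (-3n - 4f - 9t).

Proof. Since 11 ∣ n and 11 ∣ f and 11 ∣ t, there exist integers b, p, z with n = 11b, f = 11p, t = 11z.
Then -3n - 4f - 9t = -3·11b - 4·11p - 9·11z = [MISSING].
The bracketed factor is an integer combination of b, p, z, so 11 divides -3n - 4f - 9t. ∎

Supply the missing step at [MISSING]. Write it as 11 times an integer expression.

Each term has a factor of 11: -3·11b - 4·11p - 9·11z = 11·(-3b - 4p - 9z).
Since -3b - 4p - 9z is an integer, 11 ∣ (-3n - 4f - 9t).

11(-3b - 4p - 9z)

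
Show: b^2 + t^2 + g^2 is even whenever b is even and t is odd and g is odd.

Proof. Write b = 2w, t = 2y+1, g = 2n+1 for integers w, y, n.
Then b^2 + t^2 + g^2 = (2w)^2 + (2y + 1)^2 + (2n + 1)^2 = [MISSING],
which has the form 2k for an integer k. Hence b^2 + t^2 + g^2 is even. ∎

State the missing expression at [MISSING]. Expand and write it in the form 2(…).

2(2n^2 + 2n + 2w^2 + 2y^2 + 2y + 1)

Expanding: (2w)^2 + (2y + 1)^2 + (2n + 1)^2 = 4n^2 + 4n + 4w^2 + 4y^2 + 4y + 2.
Every term is even; pulling out the factor of 2 gives 2(2n^2 + 2n + 2w^2 + 2y^2 + 2y + 1).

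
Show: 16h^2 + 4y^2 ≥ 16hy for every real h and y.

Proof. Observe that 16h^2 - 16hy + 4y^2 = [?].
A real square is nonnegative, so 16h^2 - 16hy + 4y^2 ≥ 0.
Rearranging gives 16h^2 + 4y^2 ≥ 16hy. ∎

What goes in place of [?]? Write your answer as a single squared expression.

The leading and trailing coefficients are 4^2 and 2^2, and 16 = 2·4·2, so the trinomial is (4h - 2y)^2.
Hence 16h^2 - 16hy + 4y^2 ≥ 0.

(4h - 2y)^2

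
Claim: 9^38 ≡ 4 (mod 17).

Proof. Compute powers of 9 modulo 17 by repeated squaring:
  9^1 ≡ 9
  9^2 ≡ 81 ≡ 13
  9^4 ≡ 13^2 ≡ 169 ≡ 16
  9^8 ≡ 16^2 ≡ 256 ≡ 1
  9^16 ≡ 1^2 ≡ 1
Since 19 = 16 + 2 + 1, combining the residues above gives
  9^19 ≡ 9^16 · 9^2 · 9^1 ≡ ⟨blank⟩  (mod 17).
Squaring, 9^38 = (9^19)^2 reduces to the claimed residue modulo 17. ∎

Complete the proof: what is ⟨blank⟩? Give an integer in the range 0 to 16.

Multiply the listed residues: 1 · 13 · 9 = 13 → 117.
Reducing modulo 17: 117 = 6·17 + 15, so 9^19 ≡ 15.

15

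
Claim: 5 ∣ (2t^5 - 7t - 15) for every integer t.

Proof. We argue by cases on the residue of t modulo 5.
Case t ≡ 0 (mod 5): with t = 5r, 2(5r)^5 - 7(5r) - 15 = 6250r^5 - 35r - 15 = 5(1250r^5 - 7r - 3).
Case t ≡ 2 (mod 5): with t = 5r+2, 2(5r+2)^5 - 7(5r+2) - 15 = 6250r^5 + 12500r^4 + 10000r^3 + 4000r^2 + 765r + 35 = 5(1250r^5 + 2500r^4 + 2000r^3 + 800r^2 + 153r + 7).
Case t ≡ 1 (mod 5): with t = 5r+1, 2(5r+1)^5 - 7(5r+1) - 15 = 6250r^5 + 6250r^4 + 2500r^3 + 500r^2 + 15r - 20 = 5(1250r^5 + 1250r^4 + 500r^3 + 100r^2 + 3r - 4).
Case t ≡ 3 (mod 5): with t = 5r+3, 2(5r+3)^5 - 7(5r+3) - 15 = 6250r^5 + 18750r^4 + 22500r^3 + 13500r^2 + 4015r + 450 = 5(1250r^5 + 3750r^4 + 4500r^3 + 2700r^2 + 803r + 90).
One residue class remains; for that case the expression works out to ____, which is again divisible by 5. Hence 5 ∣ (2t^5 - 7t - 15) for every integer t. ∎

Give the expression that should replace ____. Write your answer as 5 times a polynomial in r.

The residues treated are {0, 2, 1, 3}, so the missing case is t ≡ 4 (mod 5); write t = 5r+4.
Then 2(5r+4)^5 - 7(5r+4) - 15 = 6250r^5 + 25000r^4 + 40000r^3 + 32000r^2 + 12765r + 2005 = 5(1250r^5 + 5000r^4 + 8000r^3 + 6400r^2 + 2553r + 401).

5(1250r^5 + 5000r^4 + 8000r^3 + 6400r^2 + 2553r + 401)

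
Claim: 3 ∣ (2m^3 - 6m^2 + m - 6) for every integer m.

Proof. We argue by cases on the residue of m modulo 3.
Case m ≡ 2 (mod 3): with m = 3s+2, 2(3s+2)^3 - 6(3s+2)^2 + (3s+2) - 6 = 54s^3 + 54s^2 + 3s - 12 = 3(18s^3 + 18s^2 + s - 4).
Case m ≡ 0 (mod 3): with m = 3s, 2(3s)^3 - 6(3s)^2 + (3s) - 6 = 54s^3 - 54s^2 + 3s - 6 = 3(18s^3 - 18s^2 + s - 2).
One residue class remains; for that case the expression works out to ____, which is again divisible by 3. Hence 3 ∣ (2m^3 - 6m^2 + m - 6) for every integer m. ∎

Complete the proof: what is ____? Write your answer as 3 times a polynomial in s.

Only m ≡ 1 (mod 3) is unaccounted for. Put m = 3s+1:
2(3s+1)^3 - 6(3s+1)^2 + (3s+1) - 6 expands to 54s^3 - 15s - 9,
and factoring out 3 leaves 3(18s^3 - 5s - 3).

3(18s^3 - 5s - 3)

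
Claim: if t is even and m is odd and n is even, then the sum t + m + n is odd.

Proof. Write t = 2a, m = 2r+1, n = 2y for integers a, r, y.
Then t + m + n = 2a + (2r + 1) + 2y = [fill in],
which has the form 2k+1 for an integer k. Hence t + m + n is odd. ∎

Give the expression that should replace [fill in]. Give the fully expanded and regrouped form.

2(a + r + y) + 1

Expanding: 2a + (2r + 1) + 2y = 2a + 2r + 2y + 1.
Every term except the constant is even, so this is 2(a + r + y) + 1,
and a + r + y ∈ ℤ gives the required form.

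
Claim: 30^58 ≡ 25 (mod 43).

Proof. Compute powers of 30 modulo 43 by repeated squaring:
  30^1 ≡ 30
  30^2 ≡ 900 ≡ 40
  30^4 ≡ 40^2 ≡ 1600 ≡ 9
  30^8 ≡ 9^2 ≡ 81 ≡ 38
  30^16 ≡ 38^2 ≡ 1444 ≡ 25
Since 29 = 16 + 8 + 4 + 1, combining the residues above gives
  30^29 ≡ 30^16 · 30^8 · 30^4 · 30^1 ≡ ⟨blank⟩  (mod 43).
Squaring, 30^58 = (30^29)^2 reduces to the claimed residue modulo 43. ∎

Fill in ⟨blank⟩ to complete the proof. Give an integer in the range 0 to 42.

5

30^16 · 30^8 · 30^4 · 30^1 ≡ 25 · 38 · 9 · 30 = 256500.
256500 mod 43 = 5, so 30^29 ≡ 5 (mod 43).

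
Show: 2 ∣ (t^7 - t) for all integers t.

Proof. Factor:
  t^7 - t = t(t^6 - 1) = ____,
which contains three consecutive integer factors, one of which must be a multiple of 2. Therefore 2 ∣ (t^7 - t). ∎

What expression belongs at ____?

(t - 1)t(t + 1)(t^4 + t^2 + 1)

t^6 - 1 = (t^2 - 1)(t^4 + t^2 + 1), and t^2 - 1 = (t-1)(t+1).
So t(t^6 - 1) = (t - 1)t(t + 1)(t^4 + t^2 + 1).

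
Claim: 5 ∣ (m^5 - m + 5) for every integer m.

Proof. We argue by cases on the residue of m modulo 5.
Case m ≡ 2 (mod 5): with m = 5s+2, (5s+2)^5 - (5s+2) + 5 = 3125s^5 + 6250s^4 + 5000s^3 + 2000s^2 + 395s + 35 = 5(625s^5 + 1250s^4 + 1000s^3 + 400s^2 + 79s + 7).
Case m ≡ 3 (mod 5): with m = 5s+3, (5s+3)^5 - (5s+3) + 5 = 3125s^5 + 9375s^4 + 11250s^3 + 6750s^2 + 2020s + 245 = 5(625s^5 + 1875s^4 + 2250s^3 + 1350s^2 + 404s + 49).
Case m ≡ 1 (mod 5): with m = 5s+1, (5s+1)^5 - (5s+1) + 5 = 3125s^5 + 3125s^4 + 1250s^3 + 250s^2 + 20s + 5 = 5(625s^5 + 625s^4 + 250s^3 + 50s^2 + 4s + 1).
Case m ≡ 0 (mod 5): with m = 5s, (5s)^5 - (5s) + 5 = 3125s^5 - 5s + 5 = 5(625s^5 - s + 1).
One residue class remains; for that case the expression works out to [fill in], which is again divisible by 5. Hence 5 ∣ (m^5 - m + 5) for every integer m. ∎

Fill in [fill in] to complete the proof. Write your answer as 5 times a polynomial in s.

5(625s^5 + 2500s^4 + 4000s^3 + 3200s^2 + 1279s + 205)

The residues treated are {2, 3, 1, 0}, so the missing case is m ≡ 4 (mod 5); write m = 5s+4.
Then (5s+4)^5 - (5s+4) + 5 = 3125s^5 + 12500s^4 + 20000s^3 + 16000s^2 + 6395s + 1025 = 5(625s^5 + 2500s^4 + 4000s^3 + 3200s^2 + 1279s + 205).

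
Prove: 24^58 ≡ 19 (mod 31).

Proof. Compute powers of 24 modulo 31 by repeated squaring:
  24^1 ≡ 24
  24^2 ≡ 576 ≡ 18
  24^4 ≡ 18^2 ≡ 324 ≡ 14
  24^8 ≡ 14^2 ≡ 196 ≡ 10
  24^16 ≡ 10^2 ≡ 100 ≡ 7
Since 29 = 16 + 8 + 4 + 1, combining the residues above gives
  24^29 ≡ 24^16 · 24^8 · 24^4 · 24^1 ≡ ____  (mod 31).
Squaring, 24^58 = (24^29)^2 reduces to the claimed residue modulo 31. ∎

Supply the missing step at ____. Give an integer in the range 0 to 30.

Multiply the listed residues: 7 · 10 · 14 · 24 = 70 → 980 → 23520.
Reducing modulo 31: 23520 = 758·31 + 22, so 24^29 ≡ 22.

22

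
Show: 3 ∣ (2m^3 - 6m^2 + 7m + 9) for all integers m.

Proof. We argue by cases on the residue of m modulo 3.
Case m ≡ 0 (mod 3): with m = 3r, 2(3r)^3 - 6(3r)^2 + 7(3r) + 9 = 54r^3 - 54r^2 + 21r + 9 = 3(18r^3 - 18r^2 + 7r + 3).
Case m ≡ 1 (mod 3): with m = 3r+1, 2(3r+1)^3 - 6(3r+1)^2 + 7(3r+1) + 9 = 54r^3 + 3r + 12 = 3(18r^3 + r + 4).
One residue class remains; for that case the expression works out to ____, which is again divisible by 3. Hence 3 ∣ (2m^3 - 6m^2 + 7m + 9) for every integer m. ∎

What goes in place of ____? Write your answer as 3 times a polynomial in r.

3(18r^3 + 18r^2 + 7r + 5)

Only m ≡ 2 (mod 3) is unaccounted for. Put m = 3r+2:
2(3r+2)^3 - 6(3r+2)^2 + 7(3r+2) + 9 expands to 54r^3 + 54r^2 + 21r + 15,
and factoring out 3 leaves 3(18r^3 + 18r^2 + 7r + 5).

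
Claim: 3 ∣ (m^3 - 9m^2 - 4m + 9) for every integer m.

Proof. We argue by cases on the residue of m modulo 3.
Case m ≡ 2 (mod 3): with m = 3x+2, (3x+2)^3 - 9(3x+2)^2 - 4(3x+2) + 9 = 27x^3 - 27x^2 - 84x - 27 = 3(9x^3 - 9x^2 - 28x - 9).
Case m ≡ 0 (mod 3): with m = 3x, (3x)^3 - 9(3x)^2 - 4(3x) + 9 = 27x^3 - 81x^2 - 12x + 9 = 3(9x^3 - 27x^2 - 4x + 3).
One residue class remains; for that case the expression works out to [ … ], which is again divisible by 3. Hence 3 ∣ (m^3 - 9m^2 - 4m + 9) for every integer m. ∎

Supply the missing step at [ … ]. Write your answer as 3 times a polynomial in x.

3(9x^3 - 18x^2 - 19x - 1)

Only m ≡ 1 (mod 3) is unaccounted for. Put m = 3x+1:
(3x+1)^3 - 9(3x+1)^2 - 4(3x+1) + 9 expands to 27x^3 - 54x^2 - 57x - 3,
and factoring out 3 leaves 3(9x^3 - 18x^2 - 19x - 1).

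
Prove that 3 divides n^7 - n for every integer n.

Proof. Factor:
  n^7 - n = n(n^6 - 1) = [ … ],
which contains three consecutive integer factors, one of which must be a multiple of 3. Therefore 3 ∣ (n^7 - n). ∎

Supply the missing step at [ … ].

(n - 1)n(n + 1)(n^4 + n^2 + 1)

n^6 - 1 = (n^2 - 1)(n^4 + n^2 + 1), and n^2 - 1 = (n-1)(n+1).
So n(n^6 - 1) = (n - 1)n(n + 1)(n^4 + n^2 + 1).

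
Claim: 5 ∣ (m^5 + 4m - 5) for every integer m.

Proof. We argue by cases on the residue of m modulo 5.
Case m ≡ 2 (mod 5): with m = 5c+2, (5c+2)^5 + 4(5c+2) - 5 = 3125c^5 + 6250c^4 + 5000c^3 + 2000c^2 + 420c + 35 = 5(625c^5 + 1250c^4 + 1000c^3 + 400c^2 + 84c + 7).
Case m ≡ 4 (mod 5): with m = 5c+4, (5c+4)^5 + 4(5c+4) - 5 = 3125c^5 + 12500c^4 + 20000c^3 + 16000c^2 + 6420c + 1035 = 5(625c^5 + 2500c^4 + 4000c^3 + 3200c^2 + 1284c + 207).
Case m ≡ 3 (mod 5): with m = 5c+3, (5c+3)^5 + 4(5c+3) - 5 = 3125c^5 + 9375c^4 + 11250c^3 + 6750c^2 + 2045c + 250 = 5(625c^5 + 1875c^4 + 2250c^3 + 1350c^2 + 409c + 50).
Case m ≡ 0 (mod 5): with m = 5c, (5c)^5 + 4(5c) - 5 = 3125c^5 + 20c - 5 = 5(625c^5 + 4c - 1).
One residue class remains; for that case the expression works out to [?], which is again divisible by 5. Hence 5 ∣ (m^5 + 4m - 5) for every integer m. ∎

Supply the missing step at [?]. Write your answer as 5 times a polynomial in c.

Only m ≡ 1 (mod 5) is unaccounted for. Put m = 5c+1:
(5c+1)^5 + 4(5c+1) - 5 expands to 3125c^5 + 3125c^4 + 1250c^3 + 250c^2 + 45c,
and factoring out 5 leaves 5(625c^5 + 625c^4 + 250c^3 + 50c^2 + 9c).

5(625c^5 + 625c^4 + 250c^3 + 50c^2 + 9c)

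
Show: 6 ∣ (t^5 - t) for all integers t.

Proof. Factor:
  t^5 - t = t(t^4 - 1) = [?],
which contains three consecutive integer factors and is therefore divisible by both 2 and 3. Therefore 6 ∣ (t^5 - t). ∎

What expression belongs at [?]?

t^4 - 1 = (t^2 - 1)(t^2 + 1), and t^2 - 1 = (t-1)(t+1).
So t(t^4 - 1) = (t - 1)t(t + 1)(t^2 + 1).

(t - 1)t(t + 1)(t^2 + 1)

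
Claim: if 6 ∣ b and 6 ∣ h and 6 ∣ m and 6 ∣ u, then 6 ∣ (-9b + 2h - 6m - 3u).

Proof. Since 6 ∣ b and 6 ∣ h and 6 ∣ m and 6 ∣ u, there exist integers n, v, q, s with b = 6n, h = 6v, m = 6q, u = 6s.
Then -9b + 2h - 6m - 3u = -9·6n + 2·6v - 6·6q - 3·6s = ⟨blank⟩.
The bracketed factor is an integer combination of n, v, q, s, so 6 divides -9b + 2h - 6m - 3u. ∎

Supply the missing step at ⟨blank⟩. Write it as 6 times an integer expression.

6(-9n - 6q - 3s + 2v)

Each term has a factor of 6: -9·6n + 2·6v - 6·6q - 3·6s = 6·(-9n - 6q - 3s + 2v).
Since -9n - 6q - 3s + 2v is an integer, 6 ∣ (-9b + 2h - 6m - 3u).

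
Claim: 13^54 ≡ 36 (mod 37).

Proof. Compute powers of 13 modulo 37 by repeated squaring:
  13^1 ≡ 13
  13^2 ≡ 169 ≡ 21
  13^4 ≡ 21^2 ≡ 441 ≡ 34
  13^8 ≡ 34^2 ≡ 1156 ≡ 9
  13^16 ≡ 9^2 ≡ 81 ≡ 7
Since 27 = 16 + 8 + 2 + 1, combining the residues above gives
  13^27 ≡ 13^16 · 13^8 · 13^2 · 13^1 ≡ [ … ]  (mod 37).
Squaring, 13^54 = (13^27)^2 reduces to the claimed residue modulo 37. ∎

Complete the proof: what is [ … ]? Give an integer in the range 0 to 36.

Multiply the listed residues: 7 · 9 · 21 · 13 = 63 → 1323 → 17199.
Reducing modulo 37: 17199 = 464·37 + 31, so 13^27 ≡ 31.

31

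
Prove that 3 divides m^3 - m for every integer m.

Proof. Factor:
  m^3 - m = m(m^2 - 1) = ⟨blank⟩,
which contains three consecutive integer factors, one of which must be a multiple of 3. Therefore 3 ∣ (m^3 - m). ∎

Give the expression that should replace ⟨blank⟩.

m(m^2 - 1) = m(m - 1)(m + 1) = (m - 1)m(m + 1).
These three factors are consecutive integers, so their product is divisible by 3.

(m - 1)m(m + 1)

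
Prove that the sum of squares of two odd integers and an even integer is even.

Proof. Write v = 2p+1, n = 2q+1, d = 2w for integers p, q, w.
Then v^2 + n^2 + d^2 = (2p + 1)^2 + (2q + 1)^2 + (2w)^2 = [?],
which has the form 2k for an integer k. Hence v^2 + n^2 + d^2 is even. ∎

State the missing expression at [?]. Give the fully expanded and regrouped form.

2(2p^2 + 2p + 2q^2 + 2q + 2w^2 + 1)

(2p + 1)^2 + (2q + 1)^2 + (2w)^2 = 4p^2 + 4p + 4q^2 + 4q + 4w^2 + 2
= 2(2p^2 + 2p + 2q^2 + 2q + 2w^2 + 1).
Since 2p^2 + 2p + 2q^2 + 2q + 2w^2 + 1 is an integer, the sum of squares is of the form 2k for an integer k.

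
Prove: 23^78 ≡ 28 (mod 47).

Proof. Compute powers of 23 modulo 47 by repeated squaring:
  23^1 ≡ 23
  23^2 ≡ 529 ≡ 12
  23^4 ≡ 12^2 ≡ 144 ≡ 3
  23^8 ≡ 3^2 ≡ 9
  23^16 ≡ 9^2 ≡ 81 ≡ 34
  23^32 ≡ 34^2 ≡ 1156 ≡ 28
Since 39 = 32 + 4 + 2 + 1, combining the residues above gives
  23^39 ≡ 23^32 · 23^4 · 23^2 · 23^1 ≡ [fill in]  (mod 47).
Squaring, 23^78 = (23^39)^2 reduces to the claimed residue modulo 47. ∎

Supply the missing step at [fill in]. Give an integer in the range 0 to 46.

13

23^32 · 23^4 · 23^2 · 23^1 ≡ 28 · 3 · 12 · 23 = 23184.
23184 mod 47 = 13, so 23^39 ≡ 13 (mod 47).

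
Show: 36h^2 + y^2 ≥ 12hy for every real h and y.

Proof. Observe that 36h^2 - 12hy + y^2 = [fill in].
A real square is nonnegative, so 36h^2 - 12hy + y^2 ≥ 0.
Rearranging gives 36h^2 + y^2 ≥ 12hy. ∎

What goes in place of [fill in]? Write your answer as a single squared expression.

(6h - y)^2

The leading and trailing coefficients are 6^2 and 1^2, and 12 = 2·6·1, so the trinomial is (6h - y)^2.
Hence 36h^2 - 12hy + y^2 ≥ 0.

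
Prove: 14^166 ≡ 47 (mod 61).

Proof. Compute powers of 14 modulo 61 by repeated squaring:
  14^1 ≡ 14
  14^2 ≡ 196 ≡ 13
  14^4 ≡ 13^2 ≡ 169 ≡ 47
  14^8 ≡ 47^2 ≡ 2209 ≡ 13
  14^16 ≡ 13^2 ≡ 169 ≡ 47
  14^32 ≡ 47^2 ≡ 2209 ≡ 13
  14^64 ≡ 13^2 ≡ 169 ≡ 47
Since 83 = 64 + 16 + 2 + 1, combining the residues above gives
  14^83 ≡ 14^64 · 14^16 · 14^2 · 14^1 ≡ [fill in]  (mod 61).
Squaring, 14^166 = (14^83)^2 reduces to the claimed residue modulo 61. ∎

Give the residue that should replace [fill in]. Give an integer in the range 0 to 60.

Multiply the listed residues: 47 · 47 · 13 · 14 = 2209 → 28717 → 402038.
Reducing modulo 61: 402038 = 6590·61 + 48, so 14^83 ≡ 48.

48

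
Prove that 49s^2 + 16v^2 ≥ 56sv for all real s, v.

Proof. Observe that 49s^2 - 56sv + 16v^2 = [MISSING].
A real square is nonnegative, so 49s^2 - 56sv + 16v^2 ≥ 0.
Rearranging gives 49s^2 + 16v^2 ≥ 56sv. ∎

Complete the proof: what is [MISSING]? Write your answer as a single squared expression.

(7s - 4v)^2

The leading and trailing coefficients are 7^2 and 4^2, and 56 = 2·7·4, so the trinomial is (7s - 4v)^2.
Hence 49s^2 - 56sv + 16v^2 ≥ 0.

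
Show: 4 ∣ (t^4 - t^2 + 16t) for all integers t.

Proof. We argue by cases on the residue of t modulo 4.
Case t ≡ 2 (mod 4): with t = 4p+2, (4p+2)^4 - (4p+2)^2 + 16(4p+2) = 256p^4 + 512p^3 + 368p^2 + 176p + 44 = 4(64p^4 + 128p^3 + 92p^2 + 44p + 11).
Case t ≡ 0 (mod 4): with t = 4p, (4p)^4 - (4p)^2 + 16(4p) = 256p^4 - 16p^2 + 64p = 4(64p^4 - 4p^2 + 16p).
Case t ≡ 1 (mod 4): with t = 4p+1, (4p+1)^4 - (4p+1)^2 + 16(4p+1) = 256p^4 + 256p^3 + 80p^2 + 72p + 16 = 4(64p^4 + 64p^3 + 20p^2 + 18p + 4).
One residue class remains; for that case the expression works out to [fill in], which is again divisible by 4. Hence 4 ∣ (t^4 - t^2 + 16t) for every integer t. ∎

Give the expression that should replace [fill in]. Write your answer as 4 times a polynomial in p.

4(64p^4 + 192p^3 + 212p^2 + 118p + 30)

Only t ≡ 3 (mod 4) is unaccounted for. Put t = 4p+3:
(4p+3)^4 - (4p+3)^2 + 16(4p+3) expands to 256p^4 + 768p^3 + 848p^2 + 472p + 120,
and factoring out 4 leaves 4(64p^4 + 192p^3 + 212p^2 + 118p + 30).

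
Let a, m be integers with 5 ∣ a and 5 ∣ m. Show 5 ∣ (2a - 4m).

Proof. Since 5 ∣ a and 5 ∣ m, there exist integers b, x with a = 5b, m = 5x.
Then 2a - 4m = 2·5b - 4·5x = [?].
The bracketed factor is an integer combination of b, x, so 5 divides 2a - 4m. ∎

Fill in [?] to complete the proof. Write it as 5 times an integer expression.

5(2b - 4x)

Each term has a factor of 5: 2·5b - 4·5x = 5·(2b - 4x).
Since 2b - 4x is an integer, 5 ∣ (2a - 4m).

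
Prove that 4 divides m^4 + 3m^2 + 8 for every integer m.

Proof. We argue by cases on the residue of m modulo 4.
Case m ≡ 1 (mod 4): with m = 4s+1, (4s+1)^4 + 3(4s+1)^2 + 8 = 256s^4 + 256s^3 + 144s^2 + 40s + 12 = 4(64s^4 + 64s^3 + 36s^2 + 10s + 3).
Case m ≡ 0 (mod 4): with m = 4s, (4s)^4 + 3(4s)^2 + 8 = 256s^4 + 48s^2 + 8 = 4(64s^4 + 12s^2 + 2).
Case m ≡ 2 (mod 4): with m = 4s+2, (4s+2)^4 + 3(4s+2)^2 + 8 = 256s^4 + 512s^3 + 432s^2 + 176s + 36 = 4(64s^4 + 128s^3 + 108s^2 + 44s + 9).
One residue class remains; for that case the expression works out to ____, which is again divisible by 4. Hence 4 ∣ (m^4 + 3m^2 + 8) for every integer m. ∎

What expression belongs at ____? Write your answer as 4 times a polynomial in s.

Only m ≡ 3 (mod 4) is unaccounted for. Put m = 4s+3:
(4s+3)^4 + 3(4s+3)^2 + 8 expands to 256s^4 + 768s^3 + 912s^2 + 504s + 116,
and factoring out 4 leaves 4(64s^4 + 192s^3 + 228s^2 + 126s + 29).

4(64s^4 + 192s^3 + 228s^2 + 126s + 29)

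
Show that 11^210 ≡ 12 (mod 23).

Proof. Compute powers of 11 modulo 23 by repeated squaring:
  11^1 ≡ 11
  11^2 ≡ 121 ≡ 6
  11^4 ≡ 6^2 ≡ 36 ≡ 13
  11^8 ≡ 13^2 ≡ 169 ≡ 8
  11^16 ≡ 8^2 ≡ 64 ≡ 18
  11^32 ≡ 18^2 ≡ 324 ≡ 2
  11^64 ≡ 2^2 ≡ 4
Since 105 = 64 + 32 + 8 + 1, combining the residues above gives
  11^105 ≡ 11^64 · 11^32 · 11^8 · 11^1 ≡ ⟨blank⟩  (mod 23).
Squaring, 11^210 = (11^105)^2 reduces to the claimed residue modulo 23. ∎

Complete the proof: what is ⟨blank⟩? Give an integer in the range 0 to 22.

14

11^64 · 11^32 · 11^8 · 11^1 ≡ 4 · 2 · 8 · 11 = 704.
704 mod 23 = 14, so 11^105 ≡ 14 (mod 23).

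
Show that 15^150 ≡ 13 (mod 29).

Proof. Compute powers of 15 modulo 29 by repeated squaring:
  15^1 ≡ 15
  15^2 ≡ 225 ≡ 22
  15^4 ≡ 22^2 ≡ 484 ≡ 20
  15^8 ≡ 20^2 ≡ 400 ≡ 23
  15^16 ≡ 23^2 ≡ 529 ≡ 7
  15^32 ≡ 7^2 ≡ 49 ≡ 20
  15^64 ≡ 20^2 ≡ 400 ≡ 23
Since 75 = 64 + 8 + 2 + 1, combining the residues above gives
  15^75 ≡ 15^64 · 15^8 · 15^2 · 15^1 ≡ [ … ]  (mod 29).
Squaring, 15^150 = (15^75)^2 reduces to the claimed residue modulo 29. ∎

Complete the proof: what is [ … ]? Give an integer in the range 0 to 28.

15^64 · 15^8 · 15^2 · 15^1 ≡ 23 · 23 · 22 · 15 = 174570.
174570 mod 29 = 19, so 15^75 ≡ 19 (mod 29).

19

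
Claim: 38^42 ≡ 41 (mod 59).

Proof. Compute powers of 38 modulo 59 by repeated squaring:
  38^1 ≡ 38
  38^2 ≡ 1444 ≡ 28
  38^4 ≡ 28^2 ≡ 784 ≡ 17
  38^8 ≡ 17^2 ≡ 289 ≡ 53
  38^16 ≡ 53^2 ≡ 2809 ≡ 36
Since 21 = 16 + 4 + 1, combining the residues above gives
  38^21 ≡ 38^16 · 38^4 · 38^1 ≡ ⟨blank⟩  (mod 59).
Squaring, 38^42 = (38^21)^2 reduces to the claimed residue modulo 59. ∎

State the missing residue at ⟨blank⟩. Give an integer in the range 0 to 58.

Multiply the listed residues: 36 · 17 · 38 = 612 → 23256.
Reducing modulo 59: 23256 = 394·59 + 10, so 38^21 ≡ 10.

10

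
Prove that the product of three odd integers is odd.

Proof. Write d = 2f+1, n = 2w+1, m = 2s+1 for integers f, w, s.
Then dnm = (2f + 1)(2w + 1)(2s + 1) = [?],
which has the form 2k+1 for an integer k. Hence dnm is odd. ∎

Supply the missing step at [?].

2(4fsw + 2fs + 2fw + f + 2sw + s + w) + 1

Expanding: (2f + 1)(2w + 1)(2s + 1) = 8fsw + 4fs + 4fw + 2f + 4sw + 2s + 2w + 1.
Every term except the constant is even, so this is 2(4fsw + 2fs + 2fw + f + 2sw + s + w) + 1,
and 4fsw + 2fs + 2fw + f + 2sw + s + w ∈ ℤ gives the required form.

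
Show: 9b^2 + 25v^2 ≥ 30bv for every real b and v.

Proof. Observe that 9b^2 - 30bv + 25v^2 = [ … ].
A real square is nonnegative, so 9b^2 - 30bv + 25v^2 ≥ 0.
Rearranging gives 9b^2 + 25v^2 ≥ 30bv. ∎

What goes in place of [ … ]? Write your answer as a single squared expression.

(3b - 5v)^2

The leading and trailing coefficients are 3^2 and 5^2, and 30 = 2·3·5, so the trinomial is (3b - 5v)^2.
Hence 9b^2 - 30bv + 25v^2 ≥ 0.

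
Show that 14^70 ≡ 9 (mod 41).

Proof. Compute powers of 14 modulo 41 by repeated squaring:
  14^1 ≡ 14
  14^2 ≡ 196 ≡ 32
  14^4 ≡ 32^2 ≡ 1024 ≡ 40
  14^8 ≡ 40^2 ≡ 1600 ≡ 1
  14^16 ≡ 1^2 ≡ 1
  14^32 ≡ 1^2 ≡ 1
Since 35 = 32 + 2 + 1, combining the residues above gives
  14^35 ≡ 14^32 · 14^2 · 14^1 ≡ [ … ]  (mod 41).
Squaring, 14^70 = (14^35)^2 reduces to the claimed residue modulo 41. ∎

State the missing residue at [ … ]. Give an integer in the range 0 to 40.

38

Multiply the listed residues: 1 · 32 · 14 = 32 → 448.
Reducing modulo 41: 448 = 10·41 + 38, so 14^35 ≡ 38.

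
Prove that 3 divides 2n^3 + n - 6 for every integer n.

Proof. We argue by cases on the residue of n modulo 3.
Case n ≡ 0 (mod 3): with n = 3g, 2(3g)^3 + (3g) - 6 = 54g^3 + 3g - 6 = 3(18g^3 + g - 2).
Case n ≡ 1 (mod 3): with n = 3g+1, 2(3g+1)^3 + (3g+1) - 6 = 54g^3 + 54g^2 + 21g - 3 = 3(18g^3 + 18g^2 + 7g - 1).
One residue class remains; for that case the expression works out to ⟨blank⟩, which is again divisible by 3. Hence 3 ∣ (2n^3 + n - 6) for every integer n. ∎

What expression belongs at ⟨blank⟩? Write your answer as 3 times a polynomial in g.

Only n ≡ 2 (mod 3) is unaccounted for. Put n = 3g+2:
2(3g+2)^3 + (3g+2) - 6 expands to 54g^3 + 108g^2 + 75g + 12,
and factoring out 3 leaves 3(18g^3 + 36g^2 + 25g + 4).

3(18g^3 + 36g^2 + 25g + 4)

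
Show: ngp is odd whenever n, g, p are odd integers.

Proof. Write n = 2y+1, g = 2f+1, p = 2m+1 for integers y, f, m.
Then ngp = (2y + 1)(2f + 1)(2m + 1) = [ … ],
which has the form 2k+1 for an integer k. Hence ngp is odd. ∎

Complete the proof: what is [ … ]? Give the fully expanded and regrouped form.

2(4fmy + 2fm + 2fy + f + 2my + m + y) + 1

Expanding: (2y + 1)(2f + 1)(2m + 1) = 8fmy + 4fm + 4fy + 2f + 4my + 2m + 2y + 1.
Every term except the constant is even, so this is 2(4fmy + 2fm + 2fy + f + 2my + m + y) + 1,
and 4fmy + 2fm + 2fy + f + 2my + m + y ∈ ℤ gives the required form.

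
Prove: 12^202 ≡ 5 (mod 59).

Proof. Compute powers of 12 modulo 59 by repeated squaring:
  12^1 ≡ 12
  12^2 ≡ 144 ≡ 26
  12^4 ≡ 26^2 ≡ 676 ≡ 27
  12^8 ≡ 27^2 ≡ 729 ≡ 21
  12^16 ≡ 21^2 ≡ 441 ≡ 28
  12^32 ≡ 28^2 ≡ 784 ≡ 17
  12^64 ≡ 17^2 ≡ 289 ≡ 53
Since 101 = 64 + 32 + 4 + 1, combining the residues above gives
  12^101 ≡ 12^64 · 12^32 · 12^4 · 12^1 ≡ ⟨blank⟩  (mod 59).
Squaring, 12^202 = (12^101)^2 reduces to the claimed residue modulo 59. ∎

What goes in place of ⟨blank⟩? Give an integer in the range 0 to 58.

51

12^64 · 12^32 · 12^4 · 12^1 ≡ 53 · 17 · 27 · 12 = 291924.
291924 mod 59 = 51, so 12^101 ≡ 51 (mod 59).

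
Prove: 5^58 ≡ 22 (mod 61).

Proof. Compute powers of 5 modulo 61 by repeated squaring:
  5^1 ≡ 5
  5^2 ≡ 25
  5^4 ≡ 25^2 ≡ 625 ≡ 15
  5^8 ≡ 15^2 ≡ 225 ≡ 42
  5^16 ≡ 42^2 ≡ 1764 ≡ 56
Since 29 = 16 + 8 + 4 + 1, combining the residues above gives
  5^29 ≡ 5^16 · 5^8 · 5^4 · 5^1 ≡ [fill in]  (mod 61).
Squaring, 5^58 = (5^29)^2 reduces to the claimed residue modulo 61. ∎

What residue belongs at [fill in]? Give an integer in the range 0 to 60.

Multiply the listed residues: 56 · 42 · 15 · 5 = 2352 → 35280 → 176400.
Reducing modulo 61: 176400 = 2891·61 + 49, so 5^29 ≡ 49.

49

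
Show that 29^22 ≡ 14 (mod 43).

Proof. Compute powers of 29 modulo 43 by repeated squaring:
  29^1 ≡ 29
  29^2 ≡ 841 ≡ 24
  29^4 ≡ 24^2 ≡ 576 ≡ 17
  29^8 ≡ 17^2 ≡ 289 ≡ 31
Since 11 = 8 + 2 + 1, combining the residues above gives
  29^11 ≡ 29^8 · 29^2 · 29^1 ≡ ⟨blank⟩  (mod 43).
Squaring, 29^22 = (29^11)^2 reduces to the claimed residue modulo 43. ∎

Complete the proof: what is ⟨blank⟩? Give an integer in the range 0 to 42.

33

Multiply the listed residues: 31 · 24 · 29 = 744 → 21576.
Reducing modulo 43: 21576 = 501·43 + 33, so 29^11 ≡ 33.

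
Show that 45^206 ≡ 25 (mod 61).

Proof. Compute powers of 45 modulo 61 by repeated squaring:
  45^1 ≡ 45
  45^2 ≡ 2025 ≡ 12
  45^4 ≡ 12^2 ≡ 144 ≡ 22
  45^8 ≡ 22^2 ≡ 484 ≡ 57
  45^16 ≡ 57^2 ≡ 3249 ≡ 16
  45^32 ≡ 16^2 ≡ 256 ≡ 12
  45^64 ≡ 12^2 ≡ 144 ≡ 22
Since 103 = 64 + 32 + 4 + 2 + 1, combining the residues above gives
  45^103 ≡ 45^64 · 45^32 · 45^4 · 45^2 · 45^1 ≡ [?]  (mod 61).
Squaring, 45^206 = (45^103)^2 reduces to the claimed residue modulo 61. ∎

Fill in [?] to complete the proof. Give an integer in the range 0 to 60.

45^64 · 45^32 · 45^4 · 45^2 · 45^1 ≡ 22 · 12 · 22 · 12 · 45 = 3136320.
3136320 mod 61 = 5, so 45^103 ≡ 5 (mod 61).

5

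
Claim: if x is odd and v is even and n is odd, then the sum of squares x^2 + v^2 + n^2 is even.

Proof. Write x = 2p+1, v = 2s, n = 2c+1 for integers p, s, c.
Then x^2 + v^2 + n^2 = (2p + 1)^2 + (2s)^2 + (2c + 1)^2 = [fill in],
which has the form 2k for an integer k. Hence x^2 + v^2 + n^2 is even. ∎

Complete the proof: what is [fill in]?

Expanding: (2p + 1)^2 + (2s)^2 + (2c + 1)^2 = 4c^2 + 4c + 4p^2 + 4p + 4s^2 + 2.
Every term is even; pulling out the factor of 2 gives 2(2c^2 + 2c + 2p^2 + 2p + 2s^2 + 1).

2(2c^2 + 2c + 2p^2 + 2p + 2s^2 + 1)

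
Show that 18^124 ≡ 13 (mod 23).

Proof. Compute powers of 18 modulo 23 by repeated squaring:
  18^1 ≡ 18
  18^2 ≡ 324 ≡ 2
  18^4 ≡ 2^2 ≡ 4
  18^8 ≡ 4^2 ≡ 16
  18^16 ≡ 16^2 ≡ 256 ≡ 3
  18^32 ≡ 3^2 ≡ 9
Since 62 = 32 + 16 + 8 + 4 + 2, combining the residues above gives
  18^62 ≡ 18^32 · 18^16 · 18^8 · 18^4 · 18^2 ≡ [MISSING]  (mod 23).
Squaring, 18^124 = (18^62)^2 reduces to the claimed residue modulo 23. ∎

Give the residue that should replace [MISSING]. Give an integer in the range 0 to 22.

6

18^32 · 18^16 · 18^8 · 18^4 · 18^2 ≡ 9 · 3 · 16 · 4 · 2 = 3456.
3456 mod 23 = 6, so 18^62 ≡ 6 (mod 23).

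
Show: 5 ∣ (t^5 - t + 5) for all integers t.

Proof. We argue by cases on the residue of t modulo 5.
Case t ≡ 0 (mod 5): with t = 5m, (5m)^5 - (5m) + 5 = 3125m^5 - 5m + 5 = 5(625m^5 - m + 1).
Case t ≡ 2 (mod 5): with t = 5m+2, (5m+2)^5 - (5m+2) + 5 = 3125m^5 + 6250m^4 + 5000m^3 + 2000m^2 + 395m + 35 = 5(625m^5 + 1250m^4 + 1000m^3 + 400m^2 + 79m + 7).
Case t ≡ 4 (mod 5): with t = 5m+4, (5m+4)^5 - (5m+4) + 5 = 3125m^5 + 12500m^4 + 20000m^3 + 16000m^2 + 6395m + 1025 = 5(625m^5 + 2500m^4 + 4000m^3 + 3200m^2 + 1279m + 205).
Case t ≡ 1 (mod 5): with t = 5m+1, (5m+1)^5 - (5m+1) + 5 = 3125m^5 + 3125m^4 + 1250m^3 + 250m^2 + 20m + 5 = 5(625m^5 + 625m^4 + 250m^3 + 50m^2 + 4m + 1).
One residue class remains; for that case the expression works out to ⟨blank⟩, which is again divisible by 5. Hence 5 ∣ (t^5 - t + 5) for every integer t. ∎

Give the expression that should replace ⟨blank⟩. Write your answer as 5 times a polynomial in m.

5(625m^5 + 1875m^4 + 2250m^3 + 1350m^2 + 404m + 49)

Only t ≡ 3 (mod 5) is unaccounted for. Put t = 5m+3:
(5m+3)^5 - (5m+3) + 5 expands to 3125m^5 + 9375m^4 + 11250m^3 + 6750m^2 + 2020m + 245,
and factoring out 5 leaves 5(625m^5 + 1875m^4 + 2250m^3 + 1350m^2 + 404m + 49).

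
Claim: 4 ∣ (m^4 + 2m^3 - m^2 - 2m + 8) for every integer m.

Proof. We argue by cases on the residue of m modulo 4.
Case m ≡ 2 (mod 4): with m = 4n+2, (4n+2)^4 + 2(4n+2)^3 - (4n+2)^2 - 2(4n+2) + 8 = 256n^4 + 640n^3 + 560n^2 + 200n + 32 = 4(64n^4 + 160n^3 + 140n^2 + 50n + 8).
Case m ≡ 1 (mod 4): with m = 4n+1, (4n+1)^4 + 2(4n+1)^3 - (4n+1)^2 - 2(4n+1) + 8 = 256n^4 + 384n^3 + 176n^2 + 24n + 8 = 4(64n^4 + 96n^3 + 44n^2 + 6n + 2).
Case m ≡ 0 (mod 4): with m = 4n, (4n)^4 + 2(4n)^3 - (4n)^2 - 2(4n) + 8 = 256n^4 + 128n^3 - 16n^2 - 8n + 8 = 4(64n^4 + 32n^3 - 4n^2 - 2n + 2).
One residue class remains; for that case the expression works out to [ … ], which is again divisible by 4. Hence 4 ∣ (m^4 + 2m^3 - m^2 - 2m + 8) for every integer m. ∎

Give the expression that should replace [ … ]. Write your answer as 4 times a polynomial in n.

The residues treated are {2, 1, 0}, so the missing case is m ≡ 3 (mod 4); write m = 4n+3.
Then (4n+3)^4 + 2(4n+3)^3 - (4n+3)^2 - 2(4n+3) + 8 = 256n^4 + 896n^3 + 1136n^2 + 616n + 128 = 4(64n^4 + 224n^3 + 284n^2 + 154n + 32).

4(64n^4 + 224n^3 + 284n^2 + 154n + 32)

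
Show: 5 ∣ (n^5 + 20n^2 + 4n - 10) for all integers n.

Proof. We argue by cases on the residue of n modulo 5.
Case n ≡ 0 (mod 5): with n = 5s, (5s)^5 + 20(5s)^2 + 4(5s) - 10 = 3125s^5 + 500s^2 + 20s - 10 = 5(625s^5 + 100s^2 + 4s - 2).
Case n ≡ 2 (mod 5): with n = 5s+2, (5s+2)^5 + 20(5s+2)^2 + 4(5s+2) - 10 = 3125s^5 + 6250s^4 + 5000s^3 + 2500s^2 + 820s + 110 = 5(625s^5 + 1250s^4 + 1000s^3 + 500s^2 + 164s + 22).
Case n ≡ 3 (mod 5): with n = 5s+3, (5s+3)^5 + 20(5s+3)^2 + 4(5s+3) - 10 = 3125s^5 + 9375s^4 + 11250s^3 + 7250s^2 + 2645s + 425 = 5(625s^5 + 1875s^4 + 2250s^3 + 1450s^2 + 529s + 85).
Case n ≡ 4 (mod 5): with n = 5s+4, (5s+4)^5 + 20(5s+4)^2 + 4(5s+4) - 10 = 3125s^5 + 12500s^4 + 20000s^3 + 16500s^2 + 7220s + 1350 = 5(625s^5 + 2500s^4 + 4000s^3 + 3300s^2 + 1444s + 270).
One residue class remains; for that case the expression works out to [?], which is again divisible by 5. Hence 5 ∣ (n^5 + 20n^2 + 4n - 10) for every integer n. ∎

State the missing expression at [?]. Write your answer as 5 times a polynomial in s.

Only n ≡ 1 (mod 5) is unaccounted for. Put n = 5s+1:
(5s+1)^5 + 20(5s+1)^2 + 4(5s+1) - 10 expands to 3125s^5 + 3125s^4 + 1250s^3 + 750s^2 + 245s + 15,
and factoring out 5 leaves 5(625s^5 + 625s^4 + 250s^3 + 150s^2 + 49s + 3).

5(625s^5 + 625s^4 + 250s^3 + 150s^2 + 49s + 3)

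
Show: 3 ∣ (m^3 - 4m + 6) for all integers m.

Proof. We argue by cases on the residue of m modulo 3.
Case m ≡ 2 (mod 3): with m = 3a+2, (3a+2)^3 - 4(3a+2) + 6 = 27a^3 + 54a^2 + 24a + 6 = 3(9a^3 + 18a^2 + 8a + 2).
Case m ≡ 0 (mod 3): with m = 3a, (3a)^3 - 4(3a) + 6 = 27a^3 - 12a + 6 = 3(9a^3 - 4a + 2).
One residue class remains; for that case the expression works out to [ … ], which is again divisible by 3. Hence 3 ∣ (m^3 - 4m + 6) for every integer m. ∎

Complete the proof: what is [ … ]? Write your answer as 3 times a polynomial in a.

The residues treated are {2, 0}, so the missing case is m ≡ 1 (mod 3); write m = 3a+1.
Then (3a+1)^3 - 4(3a+1) + 6 = 27a^3 + 27a^2 - 3a + 3 = 3(9a^3 + 9a^2 - a + 1).

3(9a^3 + 9a^2 - a + 1)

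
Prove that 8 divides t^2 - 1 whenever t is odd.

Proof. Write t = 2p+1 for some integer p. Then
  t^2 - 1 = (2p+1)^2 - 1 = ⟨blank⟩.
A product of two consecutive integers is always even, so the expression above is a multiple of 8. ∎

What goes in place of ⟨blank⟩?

(2p+1)^2 - 1 = 4p^2 + 4p + 1 - 1 = 4p^2 + 4p = 4p(p+1).
Since p and p+1 are consecutive, p(p+1) is even, and 4·(even) is a multiple of 8.

4p(p + 1)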